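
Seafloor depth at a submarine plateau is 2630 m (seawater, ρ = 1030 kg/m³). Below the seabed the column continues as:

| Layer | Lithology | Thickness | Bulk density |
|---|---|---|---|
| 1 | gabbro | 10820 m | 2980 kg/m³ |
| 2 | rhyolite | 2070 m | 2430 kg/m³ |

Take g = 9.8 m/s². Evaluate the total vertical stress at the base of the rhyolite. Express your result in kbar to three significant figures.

seawater: 1030 kg/m³ × 9.8 m/s² × 2630 m = 2.655×10^7 Pa = 0.2655 kbar
gabbro: 2980 kg/m³ × 9.8 m/s² × 10820 m = 3.160×10^8 Pa = 3.160 kbar
rhyolite: 2430 kg/m³ × 9.8 m/s² × 2070 m = 4.929×10^7 Pa = 0.4929 kbar
Total = 0.2655 + 3.160 + 0.4929 = 3.9183 kbar

3.92 kbar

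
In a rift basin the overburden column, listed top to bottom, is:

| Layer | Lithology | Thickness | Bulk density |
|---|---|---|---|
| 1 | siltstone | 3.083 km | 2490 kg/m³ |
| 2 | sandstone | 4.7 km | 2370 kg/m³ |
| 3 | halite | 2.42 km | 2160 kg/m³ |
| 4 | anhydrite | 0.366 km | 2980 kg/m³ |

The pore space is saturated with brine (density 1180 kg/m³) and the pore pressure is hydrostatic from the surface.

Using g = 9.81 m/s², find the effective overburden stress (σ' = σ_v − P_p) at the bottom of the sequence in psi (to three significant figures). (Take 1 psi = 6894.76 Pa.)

18000 psi

Overburden (lithostatic) stress σ_v:
siltstone: 2490 kg/m³ × 9.81 m/s² × 3083 m = 7.531×10^7 Pa = 75.31 MPa
sandstone: 2370 kg/m³ × 9.81 m/s² × 4700 m = 1.093×10^8 Pa = 109.3 MPa
halite: 2160 kg/m³ × 9.81 m/s² × 2420 m = 5.128×10^7 Pa = 51.28 MPa
anhydrite: 2980 kg/m³ × 9.81 m/s² × 366 m = 1.070×10^7 Pa = 10.70 MPa
Total = 75.31 + 109.3 + 51.28 + 10.70 = 246.56 MPa
Pore pressure P_p = 1180 kg/m³ × 9.81 m/s² × 10569 m = 1.223×10^8 Pa = 122.3 MPa
Effective stress σ' = σ_v − P_p = 246.6 − 122.3 = 124.22 MPa = 18016 psi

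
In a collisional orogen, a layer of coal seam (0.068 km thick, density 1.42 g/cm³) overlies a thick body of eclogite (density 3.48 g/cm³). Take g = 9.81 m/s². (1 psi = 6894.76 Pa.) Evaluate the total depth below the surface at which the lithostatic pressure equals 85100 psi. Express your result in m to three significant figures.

Pressure at base of upper layers: 1420×9.81×68 = 9.473×10^5 Pa = 137.4 psi
Remaining pressure to be supplied by eclogite: 5.867×10^8 − 9.473×10^5 = 5.858×10^8 Pa
Additional depth in eclogite = 5.858×10^8 Pa / (3480 kg/m³ × 9.81 m/s²) = 17159 m
Total depth = 68 m + 17159 m = 17227 m

17200 m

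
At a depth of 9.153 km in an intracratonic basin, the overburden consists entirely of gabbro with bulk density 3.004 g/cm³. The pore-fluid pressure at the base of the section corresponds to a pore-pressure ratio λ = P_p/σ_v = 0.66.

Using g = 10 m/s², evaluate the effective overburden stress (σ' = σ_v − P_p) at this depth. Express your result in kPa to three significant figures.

93500 kPa

Overburden (lithostatic) stress σ_v:
gabbro: 3004 kg/m³ × 10 m/s² × 9153 m = 2.750×10^8 Pa = 275.0 MPa
Pore pressure P_p = λ·σ_v = 0.66 × 275.0 MPa = 181.5 MPa
Effective stress σ' = σ_v − P_p = 275.0 − 181.5 = 93.485 MPa = 93485 kPa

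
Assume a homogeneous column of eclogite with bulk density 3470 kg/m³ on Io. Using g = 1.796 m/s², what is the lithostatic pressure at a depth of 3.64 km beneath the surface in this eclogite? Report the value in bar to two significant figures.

eclogite: 3470 kg/m³ × 1.796 m/s² × 3640 m = 2.268×10^7 Pa = 226.8 bar

230 bar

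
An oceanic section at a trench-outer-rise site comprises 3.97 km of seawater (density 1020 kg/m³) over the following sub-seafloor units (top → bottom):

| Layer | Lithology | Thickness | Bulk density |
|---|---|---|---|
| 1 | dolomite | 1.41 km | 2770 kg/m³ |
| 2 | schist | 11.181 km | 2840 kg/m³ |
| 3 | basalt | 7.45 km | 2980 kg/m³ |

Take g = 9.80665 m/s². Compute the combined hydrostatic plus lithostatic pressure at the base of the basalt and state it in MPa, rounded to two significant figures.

610 MPa

seawater: 1020 kg/m³ × 9.80665 m/s² × 3970 m = 3.971×10^7 Pa = 39.71 MPa
dolomite: 2770 kg/m³ × 9.80665 m/s² × 1410 m = 3.830×10^7 Pa = 38.30 MPa
schist: 2840 kg/m³ × 9.80665 m/s² × 11181 m = 3.114×10^8 Pa = 311.4 MPa
basalt: 2980 kg/m³ × 9.80665 m/s² × 7450 m = 2.177×10^8 Pa = 217.7 MPa
Total = 39.71 + 38.30 + 311.4 + 217.7 = 607.13 MPa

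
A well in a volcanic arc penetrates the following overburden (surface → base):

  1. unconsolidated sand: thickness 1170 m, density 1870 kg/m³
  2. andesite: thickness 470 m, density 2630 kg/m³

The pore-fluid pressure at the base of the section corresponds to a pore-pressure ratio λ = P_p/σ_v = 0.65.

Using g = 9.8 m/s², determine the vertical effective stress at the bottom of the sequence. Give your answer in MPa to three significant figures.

Overburden (lithostatic) stress σ_v:
unconsolidated sand: 1870 kg/m³ × 9.8 m/s² × 1170 m = 2.144×10^7 Pa = 21.44 MPa
andesite: 2630 kg/m³ × 9.8 m/s² × 470 m = 1.211×10^7 Pa = 12.11 MPa
Total = 21.44 + 12.11 = 33.555 MPa
Pore pressure P_p = λ·σ_v = 0.65 × 33.56 MPa = 21.81 MPa
Effective stress σ' = σ_v − P_p = 33.56 − 21.81 = 11.744 MPa

11.7 MPa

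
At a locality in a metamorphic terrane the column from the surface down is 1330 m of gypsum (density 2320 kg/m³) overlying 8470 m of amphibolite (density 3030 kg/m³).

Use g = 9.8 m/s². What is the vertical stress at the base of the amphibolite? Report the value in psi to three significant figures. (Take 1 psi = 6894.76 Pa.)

40900 psi

gypsum: 2320 kg/m³ × 9.8 m/s² × 1330 m = 3.024×10^7 Pa = 4386 psi
amphibolite: 3030 kg/m³ × 9.8 m/s² × 8470 m = 2.515×10^8 Pa = 36478 psi
Total = 4386 + 36478 = 40864 psi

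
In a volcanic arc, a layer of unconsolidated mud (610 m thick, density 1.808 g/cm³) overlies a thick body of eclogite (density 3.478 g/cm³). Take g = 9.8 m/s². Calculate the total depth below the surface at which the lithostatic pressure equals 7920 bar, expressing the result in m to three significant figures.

Pressure at base of upper layers: 1808×9.8×610 = 1.081×10^7 Pa = 108.1 bar
Remaining pressure to be supplied by eclogite: 7.920×10^8 − 1.081×10^7 = 7.812×10^8 Pa
Additional depth in eclogite = 7.812×10^8 Pa / (3478 kg/m³ × 9.8 m/s²) = 22919 m
Total depth = 610 m + 22919 m = 23529 m

23500 m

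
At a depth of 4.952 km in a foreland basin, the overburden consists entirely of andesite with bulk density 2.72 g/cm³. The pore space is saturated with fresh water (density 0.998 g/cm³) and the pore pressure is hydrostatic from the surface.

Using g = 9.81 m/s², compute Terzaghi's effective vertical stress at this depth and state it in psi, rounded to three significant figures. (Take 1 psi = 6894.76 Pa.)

12100 psi

Overburden (lithostatic) stress σ_v:
andesite: 2720 kg/m³ × 9.81 m/s² × 4952 m = 1.321×10^8 Pa = 132.1 MPa
Pore pressure P_p = 998 kg/m³ × 9.81 m/s² × 4952 m = 4.848×10^7 Pa = 48.48 MPa
Effective stress σ' = σ_v − P_p = 132.1 − 48.48 = 83.653 MPa = 12133 psi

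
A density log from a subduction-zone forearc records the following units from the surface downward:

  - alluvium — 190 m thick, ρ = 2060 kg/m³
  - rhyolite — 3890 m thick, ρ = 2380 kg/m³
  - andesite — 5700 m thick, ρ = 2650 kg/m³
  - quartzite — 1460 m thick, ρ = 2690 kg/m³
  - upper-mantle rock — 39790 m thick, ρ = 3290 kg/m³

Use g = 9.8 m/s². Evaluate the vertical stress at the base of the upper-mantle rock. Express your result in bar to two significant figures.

alluvium: 2060 kg/m³ × 9.8 m/s² × 190 m = 3.836×10^6 Pa = 38.36 bar
rhyolite: 2380 kg/m³ × 9.8 m/s² × 3890 m = 9.073×10^7 Pa = 907.3 bar
andesite: 2650 kg/m³ × 9.8 m/s² × 5700 m = 1.480×10^8 Pa = 1480 bar
quartzite: 2690 kg/m³ × 9.8 m/s² × 1460 m = 3.849×10^7 Pa = 384.9 bar
upper-mantle rock: 3290 kg/m³ × 9.8 m/s² × 39790 m = 1.283×10^9 Pa = 12829 bar
Total = 38.36 + 907.3 + 1480 + 384.9 + 12829 = 15640 bar

16000 bar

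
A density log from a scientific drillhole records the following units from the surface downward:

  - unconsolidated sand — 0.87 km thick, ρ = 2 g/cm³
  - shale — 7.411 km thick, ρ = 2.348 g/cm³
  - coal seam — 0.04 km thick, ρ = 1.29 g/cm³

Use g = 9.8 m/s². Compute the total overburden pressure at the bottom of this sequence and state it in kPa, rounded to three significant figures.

unconsolidated sand: 2000 kg/m³ × 9.8 m/s² × 870 m = 1.705×10^7 Pa = 17052 kPa
shale: 2348 kg/m³ × 9.8 m/s² × 7411 m = 1.705×10^8 Pa = 1.705×10^5 kPa
coal seam: 1290 kg/m³ × 9.8 m/s² × 40 m = 5.057×10^5 Pa = 505.7 kPa
Total = 17052 + 1.705×10^5 + 505.7 = 1.8809×10^5 kPa

188000 kPa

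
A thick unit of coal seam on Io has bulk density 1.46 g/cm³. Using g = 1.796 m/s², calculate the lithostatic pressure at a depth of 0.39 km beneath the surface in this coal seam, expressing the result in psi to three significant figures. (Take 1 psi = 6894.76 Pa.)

148 psi

coal seam: 1460 kg/m³ × 1.796 m/s² × 390 m = 1.023×10^6 Pa = 148.3 psi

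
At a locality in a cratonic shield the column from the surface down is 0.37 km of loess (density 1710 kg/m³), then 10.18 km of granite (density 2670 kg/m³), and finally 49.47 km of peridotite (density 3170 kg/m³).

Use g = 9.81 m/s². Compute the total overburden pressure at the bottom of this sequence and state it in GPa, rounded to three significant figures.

1.81 GPa

loess: 1710 kg/m³ × 9.81 m/s² × 370 m = 6.207×10^6 Pa = 6.207×10^-3 GPa
granite: 2670 kg/m³ × 9.81 m/s² × 10180 m = 2.666×10^8 Pa = 0.2666 GPa
peridotite: 3170 kg/m³ × 9.81 m/s² × 49470 m = 1.538×10^9 Pa = 1.538 GPa
Total = 6.207×10^-3 + 0.2666 + 1.538 = 1.8113 GPa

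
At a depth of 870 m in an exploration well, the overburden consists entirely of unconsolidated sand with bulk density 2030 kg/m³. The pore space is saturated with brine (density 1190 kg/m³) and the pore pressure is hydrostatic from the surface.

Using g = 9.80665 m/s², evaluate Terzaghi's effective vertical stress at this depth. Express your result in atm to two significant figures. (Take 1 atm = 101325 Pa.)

71 atm

Overburden (lithostatic) stress σ_v:
unconsolidated sand: 2030 kg/m³ × 9.80665 m/s² × 870 m = 1.732×10^7 Pa = 17.32 MPa
Pore pressure P_p = 1190 kg/m³ × 9.80665 m/s² × 870 m = 1.015×10^7 Pa = 10.15 MPa
Effective stress σ' = σ_v − P_p = 17.32 − 10.15 = 7.1667 MPa = 70.730 atm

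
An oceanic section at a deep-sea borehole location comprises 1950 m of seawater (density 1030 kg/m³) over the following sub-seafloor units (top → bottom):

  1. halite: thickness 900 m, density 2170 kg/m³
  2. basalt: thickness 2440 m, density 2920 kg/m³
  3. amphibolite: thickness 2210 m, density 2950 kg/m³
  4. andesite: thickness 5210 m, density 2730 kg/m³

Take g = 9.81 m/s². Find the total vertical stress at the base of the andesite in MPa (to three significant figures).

seawater: 1030 kg/m³ × 9.81 m/s² × 1950 m = 1.970×10^7 Pa = 19.70 MPa
halite: 2170 kg/m³ × 9.81 m/s² × 900 m = 1.916×10^7 Pa = 19.16 MPa
basalt: 2920 kg/m³ × 9.81 m/s² × 2440 m = 6.989×10^7 Pa = 69.89 MPa
amphibolite: 2950 kg/m³ × 9.81 m/s² × 2210 m = 6.396×10^7 Pa = 63.96 MPa
andesite: 2730 kg/m³ × 9.81 m/s² × 5210 m = 1.395×10^8 Pa = 139.5 MPa
Total = 19.70 + 19.16 + 69.89 + 63.96 + 139.5 = 312.24 MPa

312 MPa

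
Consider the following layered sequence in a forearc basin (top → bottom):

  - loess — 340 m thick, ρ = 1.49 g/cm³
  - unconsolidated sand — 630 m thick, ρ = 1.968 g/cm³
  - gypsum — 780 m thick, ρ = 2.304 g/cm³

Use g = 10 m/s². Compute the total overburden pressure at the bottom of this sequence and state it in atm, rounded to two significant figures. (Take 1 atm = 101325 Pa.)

350 atm

loess: 1490 kg/m³ × 10 m/s² × 340 m = 5.066×10^6 Pa = 50.00 atm
unconsolidated sand: 1968 kg/m³ × 10 m/s² × 630 m = 1.240×10^7 Pa = 122.4 atm
gypsum: 2304 kg/m³ × 10 m/s² × 780 m = 1.797×10^7 Pa = 177.4 atm
Total = 50.00 + 122.4 + 177.4 = 349.72 atm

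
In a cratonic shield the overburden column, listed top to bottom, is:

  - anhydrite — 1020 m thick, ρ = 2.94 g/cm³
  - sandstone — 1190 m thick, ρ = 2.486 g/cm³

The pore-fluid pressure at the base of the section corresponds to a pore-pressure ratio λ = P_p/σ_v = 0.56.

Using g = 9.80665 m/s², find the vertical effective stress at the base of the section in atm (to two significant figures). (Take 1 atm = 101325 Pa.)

250 atm

Overburden (lithostatic) stress σ_v:
anhydrite: 2940 kg/m³ × 9.80665 m/s² × 1020 m = 2.941×10^7 Pa = 29.41 MPa
sandstone: 2486 kg/m³ × 9.80665 m/s² × 1190 m = 2.901×10^7 Pa = 29.01 MPa
Total = 29.41 + 29.01 = 58.420 MPa
Pore pressure P_p = λ·σ_v = 0.56 × 58.42 MPa = 32.71 MPa
Effective stress σ' = σ_v − P_p = 58.42 − 32.71 = 25.705 MPa = 253.68 atm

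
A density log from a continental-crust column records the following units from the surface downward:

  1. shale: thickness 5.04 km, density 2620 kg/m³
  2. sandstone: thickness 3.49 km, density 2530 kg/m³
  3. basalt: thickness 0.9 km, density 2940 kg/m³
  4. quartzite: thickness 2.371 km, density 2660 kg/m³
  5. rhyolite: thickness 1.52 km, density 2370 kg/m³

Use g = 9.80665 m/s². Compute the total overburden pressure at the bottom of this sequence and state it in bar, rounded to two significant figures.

3400 bar

shale: 2620 kg/m³ × 9.80665 m/s² × 5040 m = 1.295×10^8 Pa = 1295 bar
sandstone: 2530 kg/m³ × 9.80665 m/s² × 3490 m = 8.659×10^7 Pa = 865.9 bar
basalt: 2940 kg/m³ × 9.80665 m/s² × 900 m = 2.595×10^7 Pa = 259.5 bar
quartzite: 2660 kg/m³ × 9.80665 m/s² × 2371 m = 6.185×10^7 Pa = 618.5 bar
rhyolite: 2370 kg/m³ × 9.80665 m/s² × 1520 m = 3.533×10^7 Pa = 353.3 bar
Total = 1295 + 865.9 + 259.5 + 618.5 + 353.3 = 3392.1 bar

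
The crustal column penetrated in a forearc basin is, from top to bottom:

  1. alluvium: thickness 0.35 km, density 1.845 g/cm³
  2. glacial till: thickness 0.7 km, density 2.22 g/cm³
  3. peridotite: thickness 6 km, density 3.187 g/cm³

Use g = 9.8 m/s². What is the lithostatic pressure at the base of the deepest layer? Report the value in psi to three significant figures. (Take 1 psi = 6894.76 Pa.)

30300 psi

alluvium: 1845 kg/m³ × 9.8 m/s² × 350 m = 6.328×10^6 Pa = 917.8 psi
glacial till: 2220 kg/m³ × 9.8 m/s² × 700 m = 1.523×10^7 Pa = 2209 psi
peridotite: 3187 kg/m³ × 9.8 m/s² × 6000 m = 1.874×10^8 Pa = 27179 psi
Total = 917.8 + 2209 + 27179 = 30306 psi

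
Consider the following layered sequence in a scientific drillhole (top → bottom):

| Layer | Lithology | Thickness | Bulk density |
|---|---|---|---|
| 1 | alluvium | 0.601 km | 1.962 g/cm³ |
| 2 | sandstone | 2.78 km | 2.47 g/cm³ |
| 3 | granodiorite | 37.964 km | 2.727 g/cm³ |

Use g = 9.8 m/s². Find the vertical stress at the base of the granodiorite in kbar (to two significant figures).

11 kbar

alluvium: 1962 kg/m³ × 9.8 m/s² × 601 m = 1.156×10^7 Pa = 0.1156 kbar
sandstone: 2470 kg/m³ × 9.8 m/s² × 2780 m = 6.729×10^7 Pa = 0.6729 kbar
granodiorite: 2727 kg/m³ × 9.8 m/s² × 37964 m = 1.015×10^9 Pa = 10.15 kbar
Total = 0.1156 + 0.6729 + 10.15 = 10.934 kbar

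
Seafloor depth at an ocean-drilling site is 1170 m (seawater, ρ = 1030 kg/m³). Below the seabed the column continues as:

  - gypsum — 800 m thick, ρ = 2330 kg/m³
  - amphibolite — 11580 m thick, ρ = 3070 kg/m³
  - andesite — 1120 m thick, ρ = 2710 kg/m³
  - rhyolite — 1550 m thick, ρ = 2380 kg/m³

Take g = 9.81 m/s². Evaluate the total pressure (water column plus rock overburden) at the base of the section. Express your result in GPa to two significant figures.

seawater: 1030 kg/m³ × 9.81 m/s² × 1170 m = 1.182×10^7 Pa = 0.01182 GPa
gypsum: 2330 kg/m³ × 9.81 m/s² × 800 m = 1.829×10^7 Pa = 0.01829 GPa
amphibolite: 3070 kg/m³ × 9.81 m/s² × 11580 m = 3.488×10^8 Pa = 0.3488 GPa
andesite: 2710 kg/m³ × 9.81 m/s² × 1120 m = 2.978×10^7 Pa = 0.02978 GPa
rhyolite: 2380 kg/m³ × 9.81 m/s² × 1550 m = 3.619×10^7 Pa = 0.03619 GPa
Total = 0.01182 + 0.01829 + 0.3488 + 0.02978 + 0.03619 = 0.44482 GPa

0.44 GPa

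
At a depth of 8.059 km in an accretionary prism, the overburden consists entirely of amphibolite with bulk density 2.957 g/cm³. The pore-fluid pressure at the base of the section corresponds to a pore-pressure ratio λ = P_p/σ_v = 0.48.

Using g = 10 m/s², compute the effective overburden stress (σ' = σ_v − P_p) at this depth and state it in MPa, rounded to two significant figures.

120 MPa

Overburden (lithostatic) stress σ_v:
amphibolite: 2957 kg/m³ × 10 m/s² × 8059 m = 2.383×10^8 Pa = 238.3 MPa
Pore pressure P_p = λ·σ_v = 0.48 × 238.3 MPa = 114.4 MPa
Effective stress σ' = σ_v − P_p = 238.3 − 114.4 = 123.92 MPa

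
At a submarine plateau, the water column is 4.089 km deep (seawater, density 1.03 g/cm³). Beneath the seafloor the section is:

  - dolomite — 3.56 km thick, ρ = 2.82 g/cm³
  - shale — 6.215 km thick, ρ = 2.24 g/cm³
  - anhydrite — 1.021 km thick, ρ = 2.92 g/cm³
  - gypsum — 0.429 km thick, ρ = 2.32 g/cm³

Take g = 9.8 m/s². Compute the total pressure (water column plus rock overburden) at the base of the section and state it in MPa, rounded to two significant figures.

seawater: 1030 kg/m³ × 9.8 m/s² × 4089 m = 4.127×10^7 Pa = 41.27 MPa
dolomite: 2820 kg/m³ × 9.8 m/s² × 3560 m = 9.838×10^7 Pa = 98.38 MPa
shale: 2240 kg/m³ × 9.8 m/s² × 6215 m = 1.364×10^8 Pa = 136.4 MPa
anhydrite: 2920 kg/m³ × 9.8 m/s² × 1021 m = 2.922×10^7 Pa = 29.22 MPa
gypsum: 2320 kg/m³ × 9.8 m/s² × 429 m = 9.754×10^6 Pa = 9.754 MPa
Total = 41.27 + 98.38 + 136.4 + 29.22 + 9.754 = 315.06 MPa

320 MPa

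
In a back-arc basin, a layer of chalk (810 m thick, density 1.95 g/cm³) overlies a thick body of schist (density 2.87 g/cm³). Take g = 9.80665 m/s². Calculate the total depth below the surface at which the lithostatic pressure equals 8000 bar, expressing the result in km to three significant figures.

28.7 km

Pressure at base of upper layers: 1950×9.80665×810 = 1.549×10^7 Pa = 154.9 bar
Remaining pressure to be supplied by schist: 8.000×10^8 − 1.549×10^7 = 7.845×10^8 Pa
Additional depth in schist = 7.845×10^8 Pa / (2870 kg/m³ × 9.80665 m/s²) = 27874 m
Total depth = 810 m + 27874 m = 28684 m
= 28.684 km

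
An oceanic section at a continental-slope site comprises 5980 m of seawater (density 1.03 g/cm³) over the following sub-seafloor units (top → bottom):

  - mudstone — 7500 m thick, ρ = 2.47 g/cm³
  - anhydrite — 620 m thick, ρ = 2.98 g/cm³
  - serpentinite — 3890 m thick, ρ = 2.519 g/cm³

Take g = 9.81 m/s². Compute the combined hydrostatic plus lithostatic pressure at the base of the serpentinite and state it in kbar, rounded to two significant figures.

seawater: 1030 kg/m³ × 9.81 m/s² × 5980 m = 6.042×10^7 Pa = 0.6042 kbar
mudstone: 2470 kg/m³ × 9.81 m/s² × 7500 m = 1.817×10^8 Pa = 1.817 kbar
anhydrite: 2980 kg/m³ × 9.81 m/s² × 620 m = 1.812×10^7 Pa = 0.1812 kbar
serpentinite: 2519 kg/m³ × 9.81 m/s² × 3890 m = 9.613×10^7 Pa = 0.9613 kbar
Total = 0.6042 + 1.817 + 0.1812 + 0.9613 = 3.5641 kbar

3.6 kbar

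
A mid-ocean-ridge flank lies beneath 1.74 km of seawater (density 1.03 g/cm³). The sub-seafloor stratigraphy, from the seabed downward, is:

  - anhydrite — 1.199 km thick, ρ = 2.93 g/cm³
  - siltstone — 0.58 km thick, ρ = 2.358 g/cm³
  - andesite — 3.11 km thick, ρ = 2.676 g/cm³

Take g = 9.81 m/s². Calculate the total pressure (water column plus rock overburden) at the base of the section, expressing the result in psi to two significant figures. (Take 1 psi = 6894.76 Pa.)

21000 psi

seawater: 1030 kg/m³ × 9.81 m/s² × 1740 m = 1.758×10^7 Pa = 2550 psi
anhydrite: 2930 kg/m³ × 9.81 m/s² × 1199 m = 3.446×10^7 Pa = 4998 psi
siltstone: 2358 kg/m³ × 9.81 m/s² × 580 m = 1.342×10^7 Pa = 1946 psi
andesite: 2676 kg/m³ × 9.81 m/s² × 3110 m = 8.164×10^7 Pa = 11841 psi
Total = 2550 + 4998 + 1946 + 11841 = 21336 psi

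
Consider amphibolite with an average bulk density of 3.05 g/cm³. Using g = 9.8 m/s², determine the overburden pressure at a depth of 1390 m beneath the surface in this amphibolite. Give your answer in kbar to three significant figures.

0.415 kbar

amphibolite: 3050 kg/m³ × 9.8 m/s² × 1390 m = 4.155×10^7 Pa = 0.4155 kbar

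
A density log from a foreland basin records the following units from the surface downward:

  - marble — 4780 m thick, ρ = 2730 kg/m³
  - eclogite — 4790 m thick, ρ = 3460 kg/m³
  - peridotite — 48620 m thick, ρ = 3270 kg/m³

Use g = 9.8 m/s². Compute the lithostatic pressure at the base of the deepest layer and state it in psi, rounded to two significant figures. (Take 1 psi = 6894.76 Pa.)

270000 psi

marble: 2730 kg/m³ × 9.8 m/s² × 4780 m = 1.279×10^8 Pa = 18548 psi
eclogite: 3460 kg/m³ × 9.8 m/s² × 4790 m = 1.624×10^8 Pa = 23557 psi
peridotite: 3270 kg/m³ × 9.8 m/s² × 48620 m = 1.558×10^9 Pa = 2.260×10^5 psi
Total = 18548 + 23557 + 2.260×10^5 = 2.6808×10^5 psi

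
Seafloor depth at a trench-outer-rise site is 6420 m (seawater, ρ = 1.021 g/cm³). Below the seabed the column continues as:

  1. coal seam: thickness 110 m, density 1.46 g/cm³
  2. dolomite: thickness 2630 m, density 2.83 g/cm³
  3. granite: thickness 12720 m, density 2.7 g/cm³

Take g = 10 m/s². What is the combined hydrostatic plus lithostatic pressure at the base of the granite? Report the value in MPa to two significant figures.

490 MPa

seawater: 1021 kg/m³ × 10 m/s² × 6420 m = 6.555×10^7 Pa = 65.55 MPa
coal seam: 1460 kg/m³ × 10 m/s² × 110 m = 1.606×10^6 Pa = 1.606 MPa
dolomite: 2830 kg/m³ × 10 m/s² × 2630 m = 7.443×10^7 Pa = 74.43 MPa
granite: 2700 kg/m³ × 10 m/s² × 12720 m = 3.434×10^8 Pa = 343.4 MPa
Total = 65.55 + 1.606 + 74.43 + 343.4 = 485.02 MPa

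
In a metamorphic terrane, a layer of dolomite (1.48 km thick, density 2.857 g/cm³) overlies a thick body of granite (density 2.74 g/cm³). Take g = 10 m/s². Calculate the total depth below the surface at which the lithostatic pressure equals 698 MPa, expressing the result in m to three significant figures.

25400 m

Pressure at base of upper layers: 2857×10×1480 = 4.228×10^7 Pa = 42.28 MPa
Remaining pressure to be supplied by granite: 6.980×10^8 − 4.228×10^7 = 6.557×10^8 Pa
Additional depth in granite = 6.557×10^8 Pa / (2740 kg/m³ × 10 m/s²) = 23931 m
Total depth = 1480 m + 23931 m = 25411 m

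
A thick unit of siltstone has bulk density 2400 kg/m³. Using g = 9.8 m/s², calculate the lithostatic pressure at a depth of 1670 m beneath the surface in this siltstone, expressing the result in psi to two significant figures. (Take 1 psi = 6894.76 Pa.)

siltstone: 2400 kg/m³ × 9.8 m/s² × 1670 m = 3.928×10^7 Pa = 5697 psi

5700 psi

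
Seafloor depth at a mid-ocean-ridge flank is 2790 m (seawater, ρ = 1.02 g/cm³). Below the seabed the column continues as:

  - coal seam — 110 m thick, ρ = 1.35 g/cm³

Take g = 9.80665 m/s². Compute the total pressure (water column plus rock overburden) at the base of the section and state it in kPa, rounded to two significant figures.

29000 kPa

seawater: 1020 kg/m³ × 9.80665 m/s² × 2790 m = 2.791×10^7 Pa = 27908 kPa
coal seam: 1350 kg/m³ × 9.80665 m/s² × 110 m = 1.456×10^6 Pa = 1456 kPa
Total = 27908 + 1456 = 29364 kPa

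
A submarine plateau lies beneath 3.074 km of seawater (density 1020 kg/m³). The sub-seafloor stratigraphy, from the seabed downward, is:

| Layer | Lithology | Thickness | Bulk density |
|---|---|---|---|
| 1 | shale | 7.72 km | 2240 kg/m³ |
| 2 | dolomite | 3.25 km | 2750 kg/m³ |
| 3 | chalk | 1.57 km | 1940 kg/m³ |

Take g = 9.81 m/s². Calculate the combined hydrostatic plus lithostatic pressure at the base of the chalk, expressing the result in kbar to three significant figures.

3.18 kbar

seawater: 1020 kg/m³ × 9.81 m/s² × 3074 m = 3.076×10^7 Pa = 0.3076 kbar
shale: 2240 kg/m³ × 9.81 m/s² × 7720 m = 1.696×10^8 Pa = 1.696 kbar
dolomite: 2750 kg/m³ × 9.81 m/s² × 3250 m = 8.768×10^7 Pa = 0.8768 kbar
chalk: 1940 kg/m³ × 9.81 m/s² × 1570 m = 2.988×10^7 Pa = 0.2988 kbar
Total = 0.3076 + 1.696 + 0.8768 + 0.2988 = 3.1796 kbar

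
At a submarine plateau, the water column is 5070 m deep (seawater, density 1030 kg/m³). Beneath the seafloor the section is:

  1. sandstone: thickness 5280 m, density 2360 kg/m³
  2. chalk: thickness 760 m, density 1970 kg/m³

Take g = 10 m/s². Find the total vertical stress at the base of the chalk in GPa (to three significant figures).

0.192 GPa

seawater: 1030 kg/m³ × 10 m/s² × 5070 m = 5.222×10^7 Pa = 0.05222 GPa
sandstone: 2360 kg/m³ × 10 m/s² × 5280 m = 1.246×10^8 Pa = 0.1246 GPa
chalk: 1970 kg/m³ × 10 m/s² × 760 m = 1.497×10^7 Pa = 0.01497 GPa
Total = 0.05222 + 0.1246 + 0.01497 = 0.19180 GPa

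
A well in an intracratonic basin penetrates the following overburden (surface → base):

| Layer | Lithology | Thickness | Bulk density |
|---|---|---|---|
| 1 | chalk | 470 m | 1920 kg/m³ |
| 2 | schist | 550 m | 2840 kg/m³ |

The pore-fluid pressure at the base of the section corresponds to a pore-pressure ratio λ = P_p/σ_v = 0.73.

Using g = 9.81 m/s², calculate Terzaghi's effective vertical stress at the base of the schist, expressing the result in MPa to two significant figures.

6.5 MPa

Overburden (lithostatic) stress σ_v:
chalk: 1920 kg/m³ × 9.81 m/s² × 470 m = 8.853×10^6 Pa = 8.853 MPa
schist: 2840 kg/m³ × 9.81 m/s² × 550 m = 1.532×10^7 Pa = 15.32 MPa
Total = 8.853 + 15.32 = 24.176 MPa
Pore pressure P_p = λ·σ_v = 0.73 × 24.18 MPa = 17.65 MPa
Effective stress σ' = σ_v − P_p = 24.18 − 17.65 = 6.5275 MPa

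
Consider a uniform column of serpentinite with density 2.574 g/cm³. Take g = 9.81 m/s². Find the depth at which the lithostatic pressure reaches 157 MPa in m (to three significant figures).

h = P/(ρg) = 157 MPa / (2574 kg/m³ × 9.81 m/s²) = 1.570×10^8 Pa / 25251 Pa/m = 6217.6 m

6220 m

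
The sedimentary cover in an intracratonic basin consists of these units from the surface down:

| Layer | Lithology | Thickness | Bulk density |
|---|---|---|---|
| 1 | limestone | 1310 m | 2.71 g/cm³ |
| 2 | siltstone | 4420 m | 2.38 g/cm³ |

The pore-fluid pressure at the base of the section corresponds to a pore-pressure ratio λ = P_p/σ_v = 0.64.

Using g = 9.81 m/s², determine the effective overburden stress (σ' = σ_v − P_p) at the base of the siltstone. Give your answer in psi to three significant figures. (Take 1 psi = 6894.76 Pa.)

Overburden (lithostatic) stress σ_v:
limestone: 2710 kg/m³ × 9.81 m/s² × 1310 m = 3.483×10^7 Pa = 34.83 MPa
siltstone: 2380 kg/m³ × 9.81 m/s² × 4420 m = 1.032×10^8 Pa = 103.2 MPa
Total = 34.83 + 103.2 = 138.02 MPa
Pore pressure P_p = λ·σ_v = 0.64 × 138.0 MPa = 88.34 MPa
Effective stress σ' = σ_v − P_p = 138.0 − 88.34 = 49.689 MPa = 7206.7 psi

7210 psi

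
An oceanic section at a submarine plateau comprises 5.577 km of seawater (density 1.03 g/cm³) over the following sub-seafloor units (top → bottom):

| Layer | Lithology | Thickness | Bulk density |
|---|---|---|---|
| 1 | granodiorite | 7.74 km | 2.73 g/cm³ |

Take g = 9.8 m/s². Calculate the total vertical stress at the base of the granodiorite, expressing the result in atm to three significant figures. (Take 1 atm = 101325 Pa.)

2600 atm

seawater: 1030 kg/m³ × 9.8 m/s² × 5577 m = 5.629×10^7 Pa = 555.6 atm
granodiorite: 2730 kg/m³ × 9.8 m/s² × 7740 m = 2.071×10^8 Pa = 2044 atm
Total = 555.6 + 2044 = 2599.3 atm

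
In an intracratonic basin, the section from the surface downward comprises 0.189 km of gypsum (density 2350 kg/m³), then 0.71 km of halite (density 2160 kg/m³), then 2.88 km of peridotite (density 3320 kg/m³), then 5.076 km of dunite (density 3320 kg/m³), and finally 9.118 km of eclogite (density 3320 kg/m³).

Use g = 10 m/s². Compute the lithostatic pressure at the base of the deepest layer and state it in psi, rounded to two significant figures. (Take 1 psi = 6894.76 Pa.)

gypsum: 2350 kg/m³ × 10 m/s² × 189 m = 4.441×10^6 Pa = 644.2 psi
halite: 2160 kg/m³ × 10 m/s² × 710 m = 1.534×10^7 Pa = 2224 psi
peridotite: 3320 kg/m³ × 10 m/s² × 2880 m = 9.562×10^7 Pa = 13868 psi
dunite: 3320 kg/m³ × 10 m/s² × 5076 m = 1.685×10^8 Pa = 24442 psi
eclogite: 3320 kg/m³ × 10 m/s² × 9118 m = 3.027×10^8 Pa = 43905 psi
Total = 644.2 + 2224 + 13868 + 24442 + 43905 = 85084 psi

85000 psi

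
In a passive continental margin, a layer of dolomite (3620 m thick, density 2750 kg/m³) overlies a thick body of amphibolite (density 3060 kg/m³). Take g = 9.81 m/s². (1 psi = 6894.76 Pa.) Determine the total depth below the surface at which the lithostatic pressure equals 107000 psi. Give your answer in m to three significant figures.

24900 m

Pressure at base of upper layers: 2750×9.81×3620 = 9.766×10^7 Pa = 14164 psi
Remaining pressure to be supplied by amphibolite: 7.377×10^8 − 9.766×10^7 = 6.401×10^8 Pa
Additional depth in amphibolite = 6.401×10^8 Pa / (3060 kg/m³ × 9.81 m/s²) = 21323 m
Total depth = 3620 m + 21323 m = 24943 m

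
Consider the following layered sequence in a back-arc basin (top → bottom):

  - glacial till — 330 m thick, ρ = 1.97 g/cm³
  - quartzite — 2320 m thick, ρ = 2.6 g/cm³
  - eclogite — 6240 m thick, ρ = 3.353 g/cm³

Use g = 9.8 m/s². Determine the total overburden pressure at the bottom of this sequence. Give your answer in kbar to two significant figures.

2.7 kbar

glacial till: 1970 kg/m³ × 9.8 m/s² × 330 m = 6.371×10^6 Pa = 0.06371 kbar
quartzite: 2600 kg/m³ × 9.8 m/s² × 2320 m = 5.911×10^7 Pa = 0.5911 kbar
eclogite: 3353 kg/m³ × 9.8 m/s² × 6240 m = 2.050×10^8 Pa = 2.050 kbar
Total = 0.06371 + 0.5911 + 2.050 = 2.7053 kbar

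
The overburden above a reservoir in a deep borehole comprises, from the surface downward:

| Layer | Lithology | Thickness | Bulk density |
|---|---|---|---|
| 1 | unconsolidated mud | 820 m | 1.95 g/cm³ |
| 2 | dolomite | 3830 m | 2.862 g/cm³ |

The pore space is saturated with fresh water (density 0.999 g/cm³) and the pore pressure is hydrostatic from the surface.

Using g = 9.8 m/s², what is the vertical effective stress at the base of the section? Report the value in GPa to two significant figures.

0.078 GPa

Overburden (lithostatic) stress σ_v:
unconsolidated mud: 1950 kg/m³ × 9.8 m/s² × 820 m = 1.567×10^7 Pa = 15.67 MPa
dolomite: 2862 kg/m³ × 9.8 m/s² × 3830 m = 1.074×10^8 Pa = 107.4 MPa
Total = 15.67 + 107.4 = 123.09 MPa
Pore pressure P_p = 999 kg/m³ × 9.8 m/s² × 4650 m = 4.552×10^7 Pa = 45.52 MPa
Effective stress σ' = σ_v − P_p = 123.1 − 45.52 = 77.568 MPa = 0.077568 GPa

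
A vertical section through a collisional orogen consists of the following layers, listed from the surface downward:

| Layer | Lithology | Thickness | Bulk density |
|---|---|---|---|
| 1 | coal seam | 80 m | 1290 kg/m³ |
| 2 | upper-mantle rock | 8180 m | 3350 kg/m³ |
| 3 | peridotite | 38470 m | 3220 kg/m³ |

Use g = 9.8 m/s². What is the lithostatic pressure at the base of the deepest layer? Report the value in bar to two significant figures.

15000 bar

coal seam: 1290 kg/m³ × 9.8 m/s² × 80 m = 1.011×10^6 Pa = 10.11 bar
upper-mantle rock: 3350 kg/m³ × 9.8 m/s² × 8180 m = 2.685×10^8 Pa = 2685 bar
peridotite: 3220 kg/m³ × 9.8 m/s² × 38470 m = 1.214×10^9 Pa = 12140 bar
Total = 10.11 + 2685 + 12140 = 14835 bar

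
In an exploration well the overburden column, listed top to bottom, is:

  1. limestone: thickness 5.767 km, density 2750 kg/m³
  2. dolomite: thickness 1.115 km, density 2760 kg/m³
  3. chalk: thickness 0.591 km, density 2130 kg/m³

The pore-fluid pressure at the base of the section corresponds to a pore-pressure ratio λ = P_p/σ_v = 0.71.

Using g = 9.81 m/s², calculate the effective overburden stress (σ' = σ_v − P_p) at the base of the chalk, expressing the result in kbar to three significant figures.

Overburden (lithostatic) stress σ_v:
limestone: 2750 kg/m³ × 9.81 m/s² × 5767 m = 1.556×10^8 Pa = 155.6 MPa
dolomite: 2760 kg/m³ × 9.81 m/s² × 1115 m = 3.019×10^7 Pa = 30.19 MPa
chalk: 2130 kg/m³ × 9.81 m/s² × 591 m = 1.235×10^7 Pa = 12.35 MPa
Total = 155.6 + 30.19 + 12.35 = 198.12 MPa
Pore pressure P_p = λ·σ_v = 0.71 × 198.1 MPa = 140.7 MPa
Effective stress σ' = σ_v − P_p = 198.1 − 140.7 = 57.454 MPa = 0.57454 kbar

0.575 kbar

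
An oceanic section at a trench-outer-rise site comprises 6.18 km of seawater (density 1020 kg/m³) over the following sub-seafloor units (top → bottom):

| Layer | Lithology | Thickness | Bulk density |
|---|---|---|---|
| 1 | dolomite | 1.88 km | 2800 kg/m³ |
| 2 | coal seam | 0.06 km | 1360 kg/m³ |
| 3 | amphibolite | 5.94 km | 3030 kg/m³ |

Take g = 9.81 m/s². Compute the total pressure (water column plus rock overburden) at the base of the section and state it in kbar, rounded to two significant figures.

seawater: 1020 kg/m³ × 9.81 m/s² × 6180 m = 6.184×10^7 Pa = 0.6184 kbar
dolomite: 2800 kg/m³ × 9.81 m/s² × 1880 m = 5.164×10^7 Pa = 0.5164 kbar
coal seam: 1360 kg/m³ × 9.81 m/s² × 60 m = 8.005×10^5 Pa = 8.005×10^-3 kbar
amphibolite: 3030 kg/m³ × 9.81 m/s² × 5940 m = 1.766×10^8 Pa = 1.766 kbar
Total = 0.6184 + 0.5164 + 8.005×10^-3 + 1.766 = 2.9084 kbar

2.9 kbar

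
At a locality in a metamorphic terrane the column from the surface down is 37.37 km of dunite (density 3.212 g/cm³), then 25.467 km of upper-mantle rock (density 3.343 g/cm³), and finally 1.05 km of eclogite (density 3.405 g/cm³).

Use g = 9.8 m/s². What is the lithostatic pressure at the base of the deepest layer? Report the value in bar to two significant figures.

dunite: 3212 kg/m³ × 9.8 m/s² × 37370 m = 1.176×10^9 Pa = 11763 bar
upper-mantle rock: 3343 kg/m³ × 9.8 m/s² × 25467 m = 8.343×10^8 Pa = 8343 bar
eclogite: 3405 kg/m³ × 9.8 m/s² × 1050 m = 3.504×10^7 Pa = 350.4 bar
Total = 11763 + 8343 + 350.4 = 20457 bar

20000 bar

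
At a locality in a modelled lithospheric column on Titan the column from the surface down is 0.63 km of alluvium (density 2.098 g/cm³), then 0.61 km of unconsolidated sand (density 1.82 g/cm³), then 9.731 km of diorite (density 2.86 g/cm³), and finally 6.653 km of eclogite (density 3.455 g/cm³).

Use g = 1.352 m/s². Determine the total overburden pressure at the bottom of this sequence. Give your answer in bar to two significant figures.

alluvium: 2098 kg/m³ × 1.352 m/s² × 630 m = 1.787×10^6 Pa = 17.87 bar
unconsolidated sand: 1820 kg/m³ × 1.352 m/s² × 610 m = 1.501×10^6 Pa = 15.01 bar
diorite: 2860 kg/m³ × 1.352 m/s² × 9731 m = 3.763×10^7 Pa = 376.3 bar
eclogite: 3455 kg/m³ × 1.352 m/s² × 6653 m = 3.108×10^7 Pa = 310.8 bar
Total = 17.87 + 15.01 + 376.3 + 310.8 = 719.92 bar

720 bar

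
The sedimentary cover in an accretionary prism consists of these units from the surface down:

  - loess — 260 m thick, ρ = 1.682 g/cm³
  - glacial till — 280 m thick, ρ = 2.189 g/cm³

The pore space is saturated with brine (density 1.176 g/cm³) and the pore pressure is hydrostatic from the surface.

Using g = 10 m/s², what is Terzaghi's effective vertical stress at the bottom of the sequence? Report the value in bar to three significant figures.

Overburden (lithostatic) stress σ_v:
loess: 1682 kg/m³ × 10 m/s² × 260 m = 4.373×10^6 Pa = 4.373 MPa
glacial till: 2189 kg/m³ × 10 m/s² × 280 m = 6.129×10^6 Pa = 6.129 MPa
Total = 4.373 + 6.129 = 10.502 MPa
Pore pressure P_p = 1176 kg/m³ × 10 m/s² × 540 m = 6.350×10^6 Pa = 6.350 MPa
Effective stress σ' = σ_v − P_p = 10.50 − 6.350 = 4.1520 MPa = 41.520 bar

41.5 bar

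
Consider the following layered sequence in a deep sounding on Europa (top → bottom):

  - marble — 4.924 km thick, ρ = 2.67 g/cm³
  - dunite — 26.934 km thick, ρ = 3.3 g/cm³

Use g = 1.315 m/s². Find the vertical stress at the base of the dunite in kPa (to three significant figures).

marble: 2670 kg/m³ × 1.315 m/s² × 4924 m = 1.729×10^7 Pa = 17288 kPa
dunite: 3300 kg/m³ × 1.315 m/s² × 26934 m = 1.169×10^8 Pa = 1.169×10^5 kPa
Total = 17288 + 1.169×10^5 = 1.3417×10^5 kPa

134000 kPa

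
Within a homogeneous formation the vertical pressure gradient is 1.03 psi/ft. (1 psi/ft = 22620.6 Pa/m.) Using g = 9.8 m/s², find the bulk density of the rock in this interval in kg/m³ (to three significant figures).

ρ = (dP/dz)/g = 1.03 psi/ft / 9.8 m/s² = 23299 Pa/m / 9.8 m/s² = 2377.5 kg/m³

2380 kg/m³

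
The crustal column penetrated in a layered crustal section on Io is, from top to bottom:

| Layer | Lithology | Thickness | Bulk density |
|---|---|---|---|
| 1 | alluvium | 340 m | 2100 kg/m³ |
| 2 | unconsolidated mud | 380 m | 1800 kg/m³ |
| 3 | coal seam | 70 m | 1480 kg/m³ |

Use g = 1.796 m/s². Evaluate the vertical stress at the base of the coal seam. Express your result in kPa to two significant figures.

2700 kPa

alluvium: 2100 kg/m³ × 1.796 m/s² × 340 m = 1.282×10^6 Pa = 1282 kPa
unconsolidated mud: 1800 kg/m³ × 1.796 m/s² × 380 m = 1.228×10^6 Pa = 1228 kPa
coal seam: 1480 kg/m³ × 1.796 m/s² × 70 m = 1.861×10^5 Pa = 186.1 kPa
Total = 1282 + 1228 + 186.1 = 2696.9 kPa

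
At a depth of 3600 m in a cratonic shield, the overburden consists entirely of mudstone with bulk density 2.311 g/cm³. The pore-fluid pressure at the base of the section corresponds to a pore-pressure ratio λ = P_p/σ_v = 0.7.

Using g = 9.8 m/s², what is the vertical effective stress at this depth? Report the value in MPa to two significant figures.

Overburden (lithostatic) stress σ_v:
mudstone: 2311 kg/m³ × 9.8 m/s² × 3600 m = 8.153×10^7 Pa = 81.53 MPa
Pore pressure P_p = λ·σ_v = 0.7 × 81.53 MPa = 57.07 MPa
Effective stress σ' = σ_v − P_p = 81.53 − 57.07 = 24.460 MPa

24 MPa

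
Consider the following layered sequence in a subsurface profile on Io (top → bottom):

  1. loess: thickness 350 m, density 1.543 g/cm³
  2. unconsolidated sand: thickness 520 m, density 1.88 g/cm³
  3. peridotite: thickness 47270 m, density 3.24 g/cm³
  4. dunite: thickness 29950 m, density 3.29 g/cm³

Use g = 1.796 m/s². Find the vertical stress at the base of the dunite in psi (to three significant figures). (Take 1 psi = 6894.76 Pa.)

loess: 1543 kg/m³ × 1.796 m/s² × 350 m = 9.699×10^5 Pa = 140.7 psi
unconsolidated sand: 1880 kg/m³ × 1.796 m/s² × 520 m = 1.756×10^6 Pa = 254.7 psi
peridotite: 3240 kg/m³ × 1.796 m/s² × 47270 m = 2.751×10^8 Pa = 39895 psi
dunite: 3290 kg/m³ × 1.796 m/s² × 29950 m = 1.770×10^8 Pa = 25667 psi
Total = 140.7 + 254.7 + 39895 + 25667 = 65958 psi

66000 psi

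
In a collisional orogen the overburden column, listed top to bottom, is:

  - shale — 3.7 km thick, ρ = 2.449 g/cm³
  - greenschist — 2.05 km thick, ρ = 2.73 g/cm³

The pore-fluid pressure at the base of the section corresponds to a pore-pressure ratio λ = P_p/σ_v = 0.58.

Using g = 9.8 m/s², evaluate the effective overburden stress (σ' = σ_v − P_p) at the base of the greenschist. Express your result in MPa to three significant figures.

60.3 MPa

Overburden (lithostatic) stress σ_v:
shale: 2449 kg/m³ × 9.8 m/s² × 3700 m = 8.880×10^7 Pa = 88.80 MPa
greenschist: 2730 kg/m³ × 9.8 m/s² × 2050 m = 5.485×10^7 Pa = 54.85 MPa
Total = 88.80 + 54.85 = 143.65 MPa
Pore pressure P_p = λ·σ_v = 0.58 × 143.6 MPa = 83.31 MPa
Effective stress σ' = σ_v − P_p = 143.6 − 83.31 = 60.332 MPa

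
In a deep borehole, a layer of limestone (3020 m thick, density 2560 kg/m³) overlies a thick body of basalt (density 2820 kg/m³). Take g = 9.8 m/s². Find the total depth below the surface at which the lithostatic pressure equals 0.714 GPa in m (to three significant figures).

26100 m

Pressure at base of upper layers: 2560×9.8×3020 = 7.577×10^7 Pa = 0.07577 GPa
Remaining pressure to be supplied by basalt: 7.140×10^8 − 7.577×10^7 = 6.382×10^8 Pa
Additional depth in basalt = 6.382×10^8 Pa / (2820 kg/m³ × 9.8 m/s²) = 23094 m
Total depth = 3020 m + 23094 m = 26114 m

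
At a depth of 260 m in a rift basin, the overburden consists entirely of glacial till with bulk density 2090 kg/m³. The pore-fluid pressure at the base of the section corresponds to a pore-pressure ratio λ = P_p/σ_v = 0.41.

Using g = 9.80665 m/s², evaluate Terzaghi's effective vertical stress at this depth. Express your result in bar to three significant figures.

31.4 bar

Overburden (lithostatic) stress σ_v:
glacial till: 2090 kg/m³ × 9.80665 m/s² × 260 m = 5.329×10^6 Pa = 5.329 MPa
Pore pressure P_p = λ·σ_v = 0.41 × 5.329 MPa = 2.185 MPa
Effective stress σ' = σ_v − P_p = 5.329 − 2.185 = 3.1441 MPa = 31.441 bar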